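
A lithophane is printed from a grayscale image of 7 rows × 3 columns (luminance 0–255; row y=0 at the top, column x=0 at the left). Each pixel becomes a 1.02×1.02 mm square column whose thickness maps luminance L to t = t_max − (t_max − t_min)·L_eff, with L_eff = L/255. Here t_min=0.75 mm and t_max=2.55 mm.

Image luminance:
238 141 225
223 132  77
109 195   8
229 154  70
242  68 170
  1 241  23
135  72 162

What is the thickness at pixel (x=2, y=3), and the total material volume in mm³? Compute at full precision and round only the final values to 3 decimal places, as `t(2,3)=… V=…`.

t(2,3)=2.056 V=34.306

span = t_max - t_min = 2.55 - 0.75 = 1.800
L(2,3) = 70, L_eff = 70/255 = 0.274510
t(2,3) = 2.55 - 1.800·0.274510 = 2.056
Σt over all 7·3 pixels = 11211/340 ≈ 32.9735294
V = pitch²·Σt = 1.02²·11211/340 = 34.306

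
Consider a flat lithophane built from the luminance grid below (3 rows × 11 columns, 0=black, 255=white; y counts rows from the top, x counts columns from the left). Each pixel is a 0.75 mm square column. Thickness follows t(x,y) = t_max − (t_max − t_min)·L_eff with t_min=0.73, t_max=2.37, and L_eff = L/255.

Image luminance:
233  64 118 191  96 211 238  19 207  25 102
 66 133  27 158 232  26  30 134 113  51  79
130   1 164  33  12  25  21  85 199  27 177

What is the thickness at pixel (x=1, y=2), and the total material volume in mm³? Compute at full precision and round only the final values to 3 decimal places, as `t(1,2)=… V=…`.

t(1,2)=2.364 V=31.595

span = t_max - t_min = 2.37 - 0.73 = 1.640
L(1,2) = 1, L_eff = 1/255 = 0.003922
t(1,2) = 2.37 - 1.640·0.003922 = 2.364
Σt over all 3·11 pixels = 1432327/25500 ≈ 56.1696863
V = pitch²·Σt = 0.75²·1432327/25500 = 31.595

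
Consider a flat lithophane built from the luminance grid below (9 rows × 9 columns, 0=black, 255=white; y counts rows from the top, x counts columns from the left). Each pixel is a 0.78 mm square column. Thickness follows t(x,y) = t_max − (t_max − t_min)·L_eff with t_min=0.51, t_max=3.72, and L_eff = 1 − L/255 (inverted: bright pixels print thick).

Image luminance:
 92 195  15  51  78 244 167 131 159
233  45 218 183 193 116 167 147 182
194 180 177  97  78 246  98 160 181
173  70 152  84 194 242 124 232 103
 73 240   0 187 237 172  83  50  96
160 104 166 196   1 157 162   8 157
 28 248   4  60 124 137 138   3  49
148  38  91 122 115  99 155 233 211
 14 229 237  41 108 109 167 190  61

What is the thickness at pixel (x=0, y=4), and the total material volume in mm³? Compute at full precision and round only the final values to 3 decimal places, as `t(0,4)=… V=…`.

t(0,4)=1.429 V=107.916

span = t_max - t_min = 3.72 - 0.51 = 3.210
L(0,4) = 73, L_eff = 1 - 73/255 = 0.713725 (inverted)
t(0,4) = 3.72 - 3.210·0.713725 = 1.429
Σt over all 9·9 pixels = 753849/4250 ≈ 177.3762353
V = pitch²·Σt = 0.78²·753849/4250 = 107.916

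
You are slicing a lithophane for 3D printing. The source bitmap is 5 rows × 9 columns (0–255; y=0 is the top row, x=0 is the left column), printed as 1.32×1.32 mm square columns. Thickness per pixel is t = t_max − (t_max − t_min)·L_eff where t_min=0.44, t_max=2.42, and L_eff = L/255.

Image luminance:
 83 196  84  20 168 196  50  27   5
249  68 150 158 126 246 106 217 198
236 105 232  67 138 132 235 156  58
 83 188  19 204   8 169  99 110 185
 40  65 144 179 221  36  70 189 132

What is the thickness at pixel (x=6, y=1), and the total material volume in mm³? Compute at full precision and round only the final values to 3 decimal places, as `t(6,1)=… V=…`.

span = t_max - t_min = 2.42 - 0.44 = 1.980
L(6,1) = 106, L_eff = 106/255 = 0.415686
t(6,1) = 2.42 - 1.980·0.415686 = 1.597
Σt over all 5·9 pixels = 134937/2125 ≈ 63.4997647
V = pitch²·Σt = 1.32²·134937/2125 = 110.642

t(6,1)=1.597 V=110.642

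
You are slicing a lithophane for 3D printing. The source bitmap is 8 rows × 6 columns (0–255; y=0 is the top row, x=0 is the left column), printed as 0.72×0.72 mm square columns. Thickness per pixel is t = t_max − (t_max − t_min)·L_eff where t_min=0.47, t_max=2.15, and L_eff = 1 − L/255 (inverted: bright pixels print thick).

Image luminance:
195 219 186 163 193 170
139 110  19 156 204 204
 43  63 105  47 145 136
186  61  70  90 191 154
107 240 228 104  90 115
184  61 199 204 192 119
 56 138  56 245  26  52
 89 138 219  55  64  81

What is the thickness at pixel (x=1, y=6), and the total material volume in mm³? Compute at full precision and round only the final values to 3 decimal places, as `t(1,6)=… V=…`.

span = t_max - t_min = 2.15 - 0.47 = 1.680
L(1,6) = 138, L_eff = 1 - 138/255 = 0.458824 (inverted)
t(1,6) = 2.15 - 1.680·0.458824 = 1.379
Σt over all 8·6 pixels = 136294/2125 ≈ 64.1383529
V = pitch²·Σt = 0.72²·136294/2125 = 33.249

t(1,6)=1.379 V=33.249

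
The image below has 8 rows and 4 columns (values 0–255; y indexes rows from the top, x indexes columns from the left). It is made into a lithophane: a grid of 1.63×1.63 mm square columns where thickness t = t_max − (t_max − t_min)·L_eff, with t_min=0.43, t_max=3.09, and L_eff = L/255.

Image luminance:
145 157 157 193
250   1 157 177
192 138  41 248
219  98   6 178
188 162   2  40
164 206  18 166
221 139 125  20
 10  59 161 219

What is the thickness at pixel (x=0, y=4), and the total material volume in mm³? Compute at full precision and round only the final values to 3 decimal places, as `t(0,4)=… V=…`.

t(0,4)=1.129 V=144.731

span = t_max - t_min = 3.09 - 0.43 = 2.660
L(0,4) = 188, L_eff = 188/255 = 0.737255
t(0,4) = 3.09 - 2.660·0.737255 = 1.129
Σt over all 8·4 pixels = 231513/4250 ≈ 54.4736471
V = pitch²·Σt = 1.63²·231513/4250 = 144.731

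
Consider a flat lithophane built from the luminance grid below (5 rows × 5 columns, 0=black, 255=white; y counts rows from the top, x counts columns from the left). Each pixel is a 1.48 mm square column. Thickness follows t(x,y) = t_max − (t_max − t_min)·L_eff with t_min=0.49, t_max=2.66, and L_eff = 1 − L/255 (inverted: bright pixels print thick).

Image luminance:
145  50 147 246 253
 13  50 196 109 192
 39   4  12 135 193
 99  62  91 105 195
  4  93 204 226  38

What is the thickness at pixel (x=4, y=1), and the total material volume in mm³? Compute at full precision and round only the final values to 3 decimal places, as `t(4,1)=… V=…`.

t(4,1)=2.124 V=80.907

span = t_max - t_min = 2.66 - 0.49 = 2.170
L(4,1) = 192, L_eff = 1 - 192/255 = 0.247059 (inverted)
t(4,1) = 2.66 - 2.170·0.247059 = 2.124
Σt over all 5·5 pixels = 78491/2125 ≈ 36.9369412
V = pitch²·Σt = 1.48²·78491/2125 = 80.907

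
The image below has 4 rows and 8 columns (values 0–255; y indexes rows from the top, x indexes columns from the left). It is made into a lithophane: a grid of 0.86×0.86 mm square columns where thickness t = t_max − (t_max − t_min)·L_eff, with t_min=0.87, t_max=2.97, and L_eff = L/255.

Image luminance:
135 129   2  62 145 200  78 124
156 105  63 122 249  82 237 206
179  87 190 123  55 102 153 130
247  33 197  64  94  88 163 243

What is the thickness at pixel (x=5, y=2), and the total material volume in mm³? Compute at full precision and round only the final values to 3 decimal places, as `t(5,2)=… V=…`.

t(5,2)=2.130 V=44.448

span = t_max - t_min = 2.97 - 0.87 = 2.100
L(5,2) = 102, L_eff = 102/255 = 0.400000
t(5,2) = 2.97 - 2.100·0.400000 = 2.130
Σt over all 4·8 pixels = 51083/850 ≈ 60.0976471
V = pitch²·Σt = 0.86²·51083/850 = 44.448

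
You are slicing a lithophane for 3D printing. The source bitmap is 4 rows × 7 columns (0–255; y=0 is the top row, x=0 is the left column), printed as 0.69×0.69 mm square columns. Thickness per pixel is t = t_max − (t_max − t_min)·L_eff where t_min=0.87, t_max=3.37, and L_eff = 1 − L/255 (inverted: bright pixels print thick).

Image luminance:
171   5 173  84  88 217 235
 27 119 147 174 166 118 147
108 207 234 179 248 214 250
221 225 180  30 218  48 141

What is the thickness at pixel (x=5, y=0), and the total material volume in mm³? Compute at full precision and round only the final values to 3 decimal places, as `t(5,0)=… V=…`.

span = t_max - t_min = 3.37 - 0.87 = 2.500
L(5,0) = 217, L_eff = 1 - 217/255 = 0.149020 (inverted)
t(5,0) = 3.37 - 2.500·0.149020 = 2.997
Σt over all 4·7 pixels = 28578/425 ≈ 67.2423529
V = pitch²·Σt = 0.69²·28578/425 = 32.014

t(5,0)=2.997 V=32.014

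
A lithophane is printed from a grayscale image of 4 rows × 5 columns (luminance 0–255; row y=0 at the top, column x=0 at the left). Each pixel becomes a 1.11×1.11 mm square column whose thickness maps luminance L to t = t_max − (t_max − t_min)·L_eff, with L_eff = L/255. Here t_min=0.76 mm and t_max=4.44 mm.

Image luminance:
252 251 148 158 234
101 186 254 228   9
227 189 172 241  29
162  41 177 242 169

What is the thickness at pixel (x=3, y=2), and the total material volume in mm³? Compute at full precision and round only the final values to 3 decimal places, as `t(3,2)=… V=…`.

t(3,2)=0.962 V=47.711

span = t_max - t_min = 4.44 - 0.76 = 3.680
L(3,2) = 241, L_eff = 241/255 = 0.945098
t(3,2) = 4.44 - 3.680·0.945098 = 0.962
Σt over all 4·5 pixels = 49372/1275 ≈ 38.7231373
V = pitch²·Σt = 1.11²·49372/1275 = 47.711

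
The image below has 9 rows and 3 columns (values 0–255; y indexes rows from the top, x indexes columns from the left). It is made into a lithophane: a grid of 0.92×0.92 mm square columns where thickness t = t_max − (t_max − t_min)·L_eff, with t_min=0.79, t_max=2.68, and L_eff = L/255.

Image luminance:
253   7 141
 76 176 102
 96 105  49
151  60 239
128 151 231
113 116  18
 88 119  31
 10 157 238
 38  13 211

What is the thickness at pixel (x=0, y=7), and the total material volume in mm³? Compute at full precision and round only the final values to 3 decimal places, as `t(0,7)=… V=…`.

t(0,7)=2.606 V=41.692

span = t_max - t_min = 2.68 - 0.79 = 1.890
L(0,7) = 10, L_eff = 10/255 = 0.039216
t(0,7) = 2.68 - 1.890·0.039216 = 2.606
Σt over all 9·3 pixels = 418689/8500 ≈ 49.2575294
V = pitch²·Σt = 0.92²·418689/8500 = 41.692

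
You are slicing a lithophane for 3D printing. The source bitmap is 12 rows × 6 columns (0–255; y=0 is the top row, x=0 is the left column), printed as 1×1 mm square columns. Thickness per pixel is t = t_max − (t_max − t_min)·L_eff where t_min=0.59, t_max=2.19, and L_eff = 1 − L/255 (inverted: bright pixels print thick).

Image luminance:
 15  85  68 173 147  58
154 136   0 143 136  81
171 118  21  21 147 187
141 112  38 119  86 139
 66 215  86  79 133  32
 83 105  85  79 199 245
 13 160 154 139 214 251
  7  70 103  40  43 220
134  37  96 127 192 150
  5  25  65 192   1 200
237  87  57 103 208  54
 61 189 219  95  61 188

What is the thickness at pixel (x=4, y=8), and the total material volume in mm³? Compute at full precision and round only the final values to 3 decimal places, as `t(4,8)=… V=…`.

span = t_max - t_min = 2.19 - 0.59 = 1.600
L(4,8) = 192, L_eff = 1 - 192/255 = 0.247059 (inverted)
t(4,8) = 2.19 - 1.600·0.247059 = 1.795
Σt over all 12·6 pixels = 39654/425 ≈ 93.3035294
V = pitch²·Σt = 1²·39654/425 = 93.304

t(4,8)=1.795 V=93.304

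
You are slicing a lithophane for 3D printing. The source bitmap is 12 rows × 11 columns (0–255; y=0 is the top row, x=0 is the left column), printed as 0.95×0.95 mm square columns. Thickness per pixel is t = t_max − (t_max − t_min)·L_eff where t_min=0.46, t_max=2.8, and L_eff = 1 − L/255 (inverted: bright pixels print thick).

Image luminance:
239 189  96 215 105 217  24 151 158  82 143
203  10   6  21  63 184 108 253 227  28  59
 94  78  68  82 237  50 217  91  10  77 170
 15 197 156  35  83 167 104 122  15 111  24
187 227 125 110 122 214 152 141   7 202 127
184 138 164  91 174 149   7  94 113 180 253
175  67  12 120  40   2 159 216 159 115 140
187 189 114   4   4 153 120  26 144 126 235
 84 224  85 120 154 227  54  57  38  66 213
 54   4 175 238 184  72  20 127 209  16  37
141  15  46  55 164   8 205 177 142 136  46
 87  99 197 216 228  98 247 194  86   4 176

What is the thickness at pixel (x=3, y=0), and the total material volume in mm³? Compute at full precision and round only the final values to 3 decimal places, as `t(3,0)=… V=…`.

span = t_max - t_min = 2.8 - 0.46 = 2.340
L(3,0) = 215, L_eff = 1 - 215/255 = 0.156863 (inverted)
t(3,0) = 2.8 - 2.340·0.156863 = 2.433
Σt over all 12·11 pixels = 877263/4250 ≈ 206.4148235
V = pitch²·Σt = 0.95²·877263/4250 = 186.289

t(3,0)=2.433 V=186.289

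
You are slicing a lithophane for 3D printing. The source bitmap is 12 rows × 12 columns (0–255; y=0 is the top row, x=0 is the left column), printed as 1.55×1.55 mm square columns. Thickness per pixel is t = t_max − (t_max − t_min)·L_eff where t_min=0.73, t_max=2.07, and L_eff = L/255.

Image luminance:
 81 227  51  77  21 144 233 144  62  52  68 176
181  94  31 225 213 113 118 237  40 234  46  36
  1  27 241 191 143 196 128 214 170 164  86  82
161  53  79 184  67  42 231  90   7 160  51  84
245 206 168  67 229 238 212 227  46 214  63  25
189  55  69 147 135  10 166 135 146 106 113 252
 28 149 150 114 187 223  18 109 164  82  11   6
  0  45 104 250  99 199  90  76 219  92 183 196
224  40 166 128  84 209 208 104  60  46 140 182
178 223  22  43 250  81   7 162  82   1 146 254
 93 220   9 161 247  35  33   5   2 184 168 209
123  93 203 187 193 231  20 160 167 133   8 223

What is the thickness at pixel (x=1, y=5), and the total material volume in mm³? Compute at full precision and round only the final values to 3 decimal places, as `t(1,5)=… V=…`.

t(1,5)=1.781 V=486.869

span = t_max - t_min = 2.07 - 0.73 = 1.340
L(1,5) = 55, L_eff = 55/255 = 0.215686
t(1,5) = 2.07 - 1.340·0.215686 = 1.781
Σt over all 12·12 pixels = 51676/255 ≈ 202.6509804
V = pitch²·Σt = 1.55²·51676/255 = 486.869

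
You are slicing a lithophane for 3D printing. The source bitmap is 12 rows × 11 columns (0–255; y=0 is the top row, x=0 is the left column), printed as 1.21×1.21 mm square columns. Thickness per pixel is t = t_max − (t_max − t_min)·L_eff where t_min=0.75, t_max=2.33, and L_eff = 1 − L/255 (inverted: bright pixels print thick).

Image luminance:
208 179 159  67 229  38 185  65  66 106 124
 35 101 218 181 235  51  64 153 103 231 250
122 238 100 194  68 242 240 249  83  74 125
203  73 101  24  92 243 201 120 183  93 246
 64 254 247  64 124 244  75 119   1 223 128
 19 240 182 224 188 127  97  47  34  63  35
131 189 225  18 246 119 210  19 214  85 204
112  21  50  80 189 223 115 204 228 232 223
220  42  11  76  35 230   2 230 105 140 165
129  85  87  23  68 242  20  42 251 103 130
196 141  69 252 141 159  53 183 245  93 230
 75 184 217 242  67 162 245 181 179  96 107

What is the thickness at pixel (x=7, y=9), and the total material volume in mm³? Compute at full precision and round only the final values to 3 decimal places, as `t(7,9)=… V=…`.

span = t_max - t_min = 2.33 - 0.75 = 1.580
L(7,9) = 42, L_eff = 1 - 42/255 = 0.835294 (inverted)
t(7,9) = 2.33 - 1.580·0.835294 = 1.010
Σt over all 12·11 pixels = 2719879/12750 ≈ 213.3238431
V = pitch²·Σt = 1.21²·2719879/12750 = 312.327

t(7,9)=1.010 V=312.327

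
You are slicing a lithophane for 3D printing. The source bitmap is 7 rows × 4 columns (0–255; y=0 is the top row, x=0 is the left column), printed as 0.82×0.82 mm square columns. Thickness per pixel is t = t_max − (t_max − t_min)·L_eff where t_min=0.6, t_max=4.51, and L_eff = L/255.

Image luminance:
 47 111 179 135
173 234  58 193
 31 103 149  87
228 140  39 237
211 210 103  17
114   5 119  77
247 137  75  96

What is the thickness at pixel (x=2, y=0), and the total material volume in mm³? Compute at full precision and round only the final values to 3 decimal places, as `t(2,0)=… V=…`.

span = t_max - t_min = 4.51 - 0.6 = 3.910
L(2,0) = 179, L_eff = 179/255 = 0.701961
t(2,0) = 4.51 - 3.910·0.701961 = 1.765
Σt over all 7·4 pixels = 71.77
V = pitch²·Σt = 0.82²·71.77 = 48.258

t(2,0)=1.765 V=48.258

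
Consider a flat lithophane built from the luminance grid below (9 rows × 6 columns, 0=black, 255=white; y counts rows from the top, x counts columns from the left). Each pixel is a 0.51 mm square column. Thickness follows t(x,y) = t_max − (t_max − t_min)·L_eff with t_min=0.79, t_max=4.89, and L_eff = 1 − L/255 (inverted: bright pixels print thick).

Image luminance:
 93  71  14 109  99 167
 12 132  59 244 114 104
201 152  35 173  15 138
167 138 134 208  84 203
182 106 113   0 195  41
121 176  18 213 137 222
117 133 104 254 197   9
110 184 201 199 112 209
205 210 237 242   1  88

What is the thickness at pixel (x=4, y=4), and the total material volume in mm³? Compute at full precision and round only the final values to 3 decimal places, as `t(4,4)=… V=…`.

t(4,4)=3.925 V=41.215

span = t_max - t_min = 4.89 - 0.79 = 4.100
L(4,4) = 195, L_eff = 1 - 195/255 = 0.235294 (inverted)
t(4,4) = 4.89 - 4.100·0.235294 = 3.925
Σt over all 9·6 pixels = 80813/510 ≈ 158.4568627
V = pitch²·Σt = 0.51²·80813/510 = 41.215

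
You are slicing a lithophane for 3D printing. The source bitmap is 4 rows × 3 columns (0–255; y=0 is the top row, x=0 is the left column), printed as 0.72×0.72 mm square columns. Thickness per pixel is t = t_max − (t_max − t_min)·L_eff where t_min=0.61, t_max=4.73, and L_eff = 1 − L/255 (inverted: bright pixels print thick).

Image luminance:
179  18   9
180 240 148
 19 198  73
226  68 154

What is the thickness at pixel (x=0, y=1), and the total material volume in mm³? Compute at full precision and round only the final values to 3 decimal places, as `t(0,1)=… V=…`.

span = t_max - t_min = 4.73 - 0.61 = 4.120
L(0,1) = 180, L_eff = 1 - 180/255 = 0.294118 (inverted)
t(0,1) = 4.73 - 4.120·0.294118 = 3.518
Σt over all 4·3 pixels = 67467/2125 ≈ 31.7491765
V = pitch²·Σt = 0.72²·67467/2125 = 16.459

t(0,1)=3.518 V=16.459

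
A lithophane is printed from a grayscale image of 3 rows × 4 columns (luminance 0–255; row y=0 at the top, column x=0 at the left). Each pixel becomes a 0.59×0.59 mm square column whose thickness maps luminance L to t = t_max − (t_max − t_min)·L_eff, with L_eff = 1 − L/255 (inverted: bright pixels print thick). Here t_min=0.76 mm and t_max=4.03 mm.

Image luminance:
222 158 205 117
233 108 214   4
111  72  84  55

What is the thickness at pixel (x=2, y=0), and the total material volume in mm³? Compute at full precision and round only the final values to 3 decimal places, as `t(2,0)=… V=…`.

span = t_max - t_min = 4.03 - 0.76 = 3.270
L(2,0) = 205, L_eff = 1 - 205/255 = 0.196078 (inverted)
t(2,0) = 4.03 - 3.270·0.196078 = 3.389
Σt over all 3·4 pixels = 250067/8500 ≈ 29.4196471
V = pitch²·Σt = 0.59²·250067/8500 = 10.241

t(2,0)=3.389 V=10.241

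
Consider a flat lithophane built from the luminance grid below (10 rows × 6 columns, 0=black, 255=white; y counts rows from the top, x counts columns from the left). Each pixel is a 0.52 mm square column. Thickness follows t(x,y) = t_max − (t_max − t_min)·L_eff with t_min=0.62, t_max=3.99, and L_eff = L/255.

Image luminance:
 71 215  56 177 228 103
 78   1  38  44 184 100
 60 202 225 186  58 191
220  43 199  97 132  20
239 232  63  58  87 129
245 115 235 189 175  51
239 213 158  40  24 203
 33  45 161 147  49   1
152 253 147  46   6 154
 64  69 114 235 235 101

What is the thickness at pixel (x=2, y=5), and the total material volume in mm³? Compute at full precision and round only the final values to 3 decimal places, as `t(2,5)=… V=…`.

t(2,5)=0.884 V=37.450

span = t_max - t_min = 3.99 - 0.62 = 3.370
L(2,5) = 235, L_eff = 235/255 = 0.921569
t(2,5) = 3.99 - 3.370·0.921569 = 0.884
Σt over all 10·6 pixels = 235447/1700 ≈ 138.4982353
V = pitch²·Σt = 0.52²·235447/1700 = 37.450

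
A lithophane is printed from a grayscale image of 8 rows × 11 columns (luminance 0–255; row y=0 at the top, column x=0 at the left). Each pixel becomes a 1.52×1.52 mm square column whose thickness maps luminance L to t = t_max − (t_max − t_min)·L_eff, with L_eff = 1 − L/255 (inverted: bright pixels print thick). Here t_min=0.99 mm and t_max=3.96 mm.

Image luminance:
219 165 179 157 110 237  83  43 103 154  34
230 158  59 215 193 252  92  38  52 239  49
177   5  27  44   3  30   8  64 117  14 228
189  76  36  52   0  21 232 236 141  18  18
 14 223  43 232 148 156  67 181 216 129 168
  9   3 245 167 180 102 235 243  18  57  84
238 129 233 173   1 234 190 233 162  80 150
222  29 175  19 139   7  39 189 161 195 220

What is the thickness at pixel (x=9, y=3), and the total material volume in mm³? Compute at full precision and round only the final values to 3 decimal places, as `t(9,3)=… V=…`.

span = t_max - t_min = 3.96 - 0.99 = 2.970
L(9,3) = 18, L_eff = 1 - 18/255 = 0.929412 (inverted)
t(9,3) = 3.96 - 2.970·0.929412 = 1.200
Σt over all 8·11 pixels = 364617/1700 ≈ 214.4805882
V = pitch²·Σt = 1.52²·364617/1700 = 495.536

t(9,3)=1.200 V=495.536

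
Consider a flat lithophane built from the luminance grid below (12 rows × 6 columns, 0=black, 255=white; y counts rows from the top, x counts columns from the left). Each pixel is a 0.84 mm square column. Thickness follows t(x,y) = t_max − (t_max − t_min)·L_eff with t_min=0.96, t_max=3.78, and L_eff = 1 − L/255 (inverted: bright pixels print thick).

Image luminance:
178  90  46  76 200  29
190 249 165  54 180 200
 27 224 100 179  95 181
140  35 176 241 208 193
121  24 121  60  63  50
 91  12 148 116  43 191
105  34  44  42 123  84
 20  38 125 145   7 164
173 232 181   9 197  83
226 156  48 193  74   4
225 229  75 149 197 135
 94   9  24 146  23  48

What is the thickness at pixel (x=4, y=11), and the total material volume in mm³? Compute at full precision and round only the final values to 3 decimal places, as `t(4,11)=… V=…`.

span = t_max - t_min = 3.78 - 0.96 = 2.820
L(4,11) = 23, L_eff = 1 - 23/255 = 0.909804 (inverted)
t(4,11) = 3.78 - 2.820·0.909804 = 1.214
Σt over all 12·6 pixels = 686539/4250 ≈ 161.5385882
V = pitch²·Σt = 0.84²·686539/4250 = 113.982

t(4,11)=1.214 V=113.982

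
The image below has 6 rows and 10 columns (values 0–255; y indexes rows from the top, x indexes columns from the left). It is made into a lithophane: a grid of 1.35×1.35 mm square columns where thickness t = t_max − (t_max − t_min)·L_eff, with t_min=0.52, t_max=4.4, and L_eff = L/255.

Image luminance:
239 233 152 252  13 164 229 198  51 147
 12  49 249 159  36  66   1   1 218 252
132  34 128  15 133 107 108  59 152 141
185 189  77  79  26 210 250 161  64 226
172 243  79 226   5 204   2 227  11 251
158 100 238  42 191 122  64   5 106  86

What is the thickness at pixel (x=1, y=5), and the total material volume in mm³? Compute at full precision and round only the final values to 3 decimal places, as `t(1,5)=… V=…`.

span = t_max - t_min = 4.4 - 0.52 = 3.880
L(1,5) = 100, L_eff = 100/255 = 0.392157
t(1,5) = 4.4 - 3.880·0.392157 = 2.878
Σt over all 6·10 pixels = 933287/6375 ≈ 146.3979608
V = pitch²·Σt = 1.35²·933287/6375 = 266.810

t(1,5)=2.878 V=266.810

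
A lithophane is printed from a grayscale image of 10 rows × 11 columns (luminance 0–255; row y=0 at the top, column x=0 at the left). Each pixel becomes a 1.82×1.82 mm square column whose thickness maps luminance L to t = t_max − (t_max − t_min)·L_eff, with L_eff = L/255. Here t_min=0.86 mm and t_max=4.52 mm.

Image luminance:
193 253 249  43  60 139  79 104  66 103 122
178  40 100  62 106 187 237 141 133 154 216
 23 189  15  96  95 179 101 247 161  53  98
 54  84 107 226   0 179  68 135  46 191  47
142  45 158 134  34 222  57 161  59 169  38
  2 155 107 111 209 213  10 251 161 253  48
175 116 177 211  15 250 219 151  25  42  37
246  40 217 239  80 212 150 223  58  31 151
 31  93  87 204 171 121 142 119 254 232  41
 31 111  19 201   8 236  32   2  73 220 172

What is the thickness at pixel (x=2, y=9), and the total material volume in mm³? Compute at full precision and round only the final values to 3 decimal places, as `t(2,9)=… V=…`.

span = t_max - t_min = 4.52 - 0.86 = 3.660
L(2,9) = 19, L_eff = 19/255 = 0.074510
t(2,9) = 4.52 - 3.660·0.074510 = 4.247
Σt over all 10·11 pixels = 1273557/4250 ≈ 299.6604706
V = pitch²·Σt = 1.82²·1273557/4250 = 992.595

t(2,9)=4.247 V=992.595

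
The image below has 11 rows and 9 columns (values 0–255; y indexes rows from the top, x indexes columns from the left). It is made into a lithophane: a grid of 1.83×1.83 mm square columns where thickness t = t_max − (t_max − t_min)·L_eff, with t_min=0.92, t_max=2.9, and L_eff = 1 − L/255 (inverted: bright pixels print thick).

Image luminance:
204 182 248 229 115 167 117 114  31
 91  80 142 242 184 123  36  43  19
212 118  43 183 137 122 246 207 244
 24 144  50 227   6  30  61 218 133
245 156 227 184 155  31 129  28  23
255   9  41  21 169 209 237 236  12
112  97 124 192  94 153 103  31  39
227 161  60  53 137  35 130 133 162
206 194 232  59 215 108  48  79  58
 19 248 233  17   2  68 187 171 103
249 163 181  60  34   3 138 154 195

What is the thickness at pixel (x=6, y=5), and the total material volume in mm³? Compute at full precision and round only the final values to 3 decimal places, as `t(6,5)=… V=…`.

t(6,5)=2.760 V=632.814

span = t_max - t_min = 2.9 - 0.92 = 1.980
L(6,5) = 237, L_eff = 1 - 237/255 = 0.070588 (inverted)
t(6,5) = 2.9 - 1.980·0.070588 = 2.760
Σt over all 11·9 pixels = 401544/2125 ≈ 188.9618824
V = pitch²·Σt = 1.83²·401544/2125 = 632.814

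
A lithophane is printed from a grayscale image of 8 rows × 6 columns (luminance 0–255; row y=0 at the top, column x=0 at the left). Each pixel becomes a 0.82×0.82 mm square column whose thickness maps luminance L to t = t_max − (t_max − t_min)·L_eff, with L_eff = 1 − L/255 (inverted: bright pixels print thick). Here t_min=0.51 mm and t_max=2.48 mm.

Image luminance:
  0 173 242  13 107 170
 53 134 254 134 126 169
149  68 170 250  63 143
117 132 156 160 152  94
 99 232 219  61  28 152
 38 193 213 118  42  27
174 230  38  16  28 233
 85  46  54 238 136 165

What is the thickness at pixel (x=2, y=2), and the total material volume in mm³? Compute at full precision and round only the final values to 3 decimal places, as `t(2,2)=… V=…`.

span = t_max - t_min = 2.48 - 0.51 = 1.970
L(2,2) = 170, L_eff = 1 - 170/255 = 0.333333 (inverted)
t(2,2) = 2.48 - 1.970·0.333333 = 1.823
Σt over all 8·6 pixels = 912379/12750 ≈ 71.5591373
V = pitch²·Σt = 0.82²·912379/12750 = 48.116

t(2,2)=1.823 V=48.116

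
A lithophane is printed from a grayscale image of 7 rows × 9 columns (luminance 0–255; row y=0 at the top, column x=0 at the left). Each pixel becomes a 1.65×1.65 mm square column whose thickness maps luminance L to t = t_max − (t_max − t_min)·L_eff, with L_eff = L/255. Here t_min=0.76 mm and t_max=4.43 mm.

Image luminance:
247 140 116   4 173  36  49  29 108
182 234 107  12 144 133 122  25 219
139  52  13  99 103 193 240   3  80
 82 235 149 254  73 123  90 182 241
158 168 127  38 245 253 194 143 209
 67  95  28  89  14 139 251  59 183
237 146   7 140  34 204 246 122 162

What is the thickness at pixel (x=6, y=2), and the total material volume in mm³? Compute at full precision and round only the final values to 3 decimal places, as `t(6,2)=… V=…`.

t(6,2)=0.976 V=438.956

span = t_max - t_min = 4.43 - 0.76 = 3.670
L(6,2) = 240, L_eff = 240/255 = 0.941176
t(6,2) = 4.43 - 3.670·0.941176 = 0.976
Σt over all 7·9 pixels = 1027858/6375 ≈ 161.2326275
V = pitch²·Σt = 1.65²·1027858/6375 = 438.956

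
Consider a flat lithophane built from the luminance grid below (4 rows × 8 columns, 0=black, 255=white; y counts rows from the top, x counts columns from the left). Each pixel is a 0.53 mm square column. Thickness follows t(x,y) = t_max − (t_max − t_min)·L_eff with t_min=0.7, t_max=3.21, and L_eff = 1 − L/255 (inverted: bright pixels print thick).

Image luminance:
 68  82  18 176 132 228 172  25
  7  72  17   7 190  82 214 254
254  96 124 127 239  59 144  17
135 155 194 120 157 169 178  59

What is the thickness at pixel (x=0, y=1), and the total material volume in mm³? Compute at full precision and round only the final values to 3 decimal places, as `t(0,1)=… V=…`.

span = t_max - t_min = 3.21 - 0.7 = 2.510
L(0,1) = 7, L_eff = 1 - 7/255 = 0.972549 (inverted)
t(0,1) = 3.21 - 2.510·0.972549 = 0.769
Σt over all 4·8 pixels = 1567921/25500 ≈ 61.4870980
V = pitch²·Σt = 0.53²·1567921/25500 = 17.272

t(0,1)=0.769 V=17.272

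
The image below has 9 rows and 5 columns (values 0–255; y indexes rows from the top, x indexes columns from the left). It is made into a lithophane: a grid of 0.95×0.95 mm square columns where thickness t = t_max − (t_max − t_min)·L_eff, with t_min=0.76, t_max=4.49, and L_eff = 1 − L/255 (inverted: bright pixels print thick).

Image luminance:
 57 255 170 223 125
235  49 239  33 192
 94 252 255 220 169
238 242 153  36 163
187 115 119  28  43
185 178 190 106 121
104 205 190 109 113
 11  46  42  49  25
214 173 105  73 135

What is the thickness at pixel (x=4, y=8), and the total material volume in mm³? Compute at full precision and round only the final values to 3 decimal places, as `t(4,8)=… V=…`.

t(4,8)=2.735 V=113.585

span = t_max - t_min = 4.49 - 0.76 = 3.730
L(4,8) = 135, L_eff = 1 - 135/255 = 0.470588 (inverted)
t(4,8) = 4.49 - 3.730·0.470588 = 2.735
Σt over all 9·5 pixels = 1604659/12750 ≈ 125.8556078
V = pitch²·Σt = 0.95²·1604659/12750 = 113.585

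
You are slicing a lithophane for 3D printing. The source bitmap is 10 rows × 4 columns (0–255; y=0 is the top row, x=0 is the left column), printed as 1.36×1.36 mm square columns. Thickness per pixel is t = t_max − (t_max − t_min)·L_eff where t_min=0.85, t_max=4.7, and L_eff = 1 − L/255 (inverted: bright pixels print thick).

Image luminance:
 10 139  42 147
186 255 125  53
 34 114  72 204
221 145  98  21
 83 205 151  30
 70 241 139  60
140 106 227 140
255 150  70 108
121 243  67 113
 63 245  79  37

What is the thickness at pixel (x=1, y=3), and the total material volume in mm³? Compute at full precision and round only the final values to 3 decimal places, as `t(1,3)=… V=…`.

span = t_max - t_min = 4.7 - 0.85 = 3.850
L(1,3) = 145, L_eff = 1 - 145/255 = 0.431373 (inverted)
t(1,3) = 4.7 - 3.850·0.431373 = 3.039
Σt over all 10·4 pixels = 559093/5100 ≈ 109.6260784
V = pitch²·Σt = 1.36²·559093/5100 = 202.764

t(1,3)=3.039 V=202.764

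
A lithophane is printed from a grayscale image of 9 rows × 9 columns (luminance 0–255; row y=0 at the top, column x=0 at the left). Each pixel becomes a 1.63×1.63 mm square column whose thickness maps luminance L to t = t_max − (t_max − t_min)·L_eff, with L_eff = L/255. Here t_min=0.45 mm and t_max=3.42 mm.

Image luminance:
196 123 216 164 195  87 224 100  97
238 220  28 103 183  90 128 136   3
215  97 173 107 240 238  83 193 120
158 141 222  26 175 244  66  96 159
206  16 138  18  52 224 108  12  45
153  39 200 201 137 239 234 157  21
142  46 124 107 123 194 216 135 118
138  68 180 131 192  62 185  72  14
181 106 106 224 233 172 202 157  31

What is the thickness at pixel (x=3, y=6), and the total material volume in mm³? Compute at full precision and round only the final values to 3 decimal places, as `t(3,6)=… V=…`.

span = t_max - t_min = 3.42 - 0.45 = 2.970
L(3,6) = 107, L_eff = 107/255 = 0.419608
t(3,6) = 3.42 - 2.970·0.419608 = 2.174
Σt over all 9·9 pixels = 1251513/8500 ≈ 147.2368235
V = pitch²·Σt = 1.63²·1251513/8500 = 391.194

t(3,6)=2.174 V=391.194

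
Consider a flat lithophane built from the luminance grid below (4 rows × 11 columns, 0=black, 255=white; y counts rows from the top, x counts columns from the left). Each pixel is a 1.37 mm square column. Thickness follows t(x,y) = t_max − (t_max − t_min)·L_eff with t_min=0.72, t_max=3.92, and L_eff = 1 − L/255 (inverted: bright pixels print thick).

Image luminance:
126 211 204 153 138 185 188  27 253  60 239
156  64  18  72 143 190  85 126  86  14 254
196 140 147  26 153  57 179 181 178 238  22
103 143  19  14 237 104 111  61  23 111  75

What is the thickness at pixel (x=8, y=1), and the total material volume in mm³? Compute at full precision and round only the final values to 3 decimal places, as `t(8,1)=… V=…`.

span = t_max - t_min = 3.92 - 0.72 = 3.200
L(8,1) = 86, L_eff = 1 - 86/255 = 0.662745 (inverted)
t(8,1) = 3.92 - 3.200·0.662745 = 1.799
Σt over all 4·11 pixels = 128552/1275 ≈ 100.8250980
V = pitch²·Σt = 1.37²·128552/1275 = 189.239

t(8,1)=1.799 V=189.239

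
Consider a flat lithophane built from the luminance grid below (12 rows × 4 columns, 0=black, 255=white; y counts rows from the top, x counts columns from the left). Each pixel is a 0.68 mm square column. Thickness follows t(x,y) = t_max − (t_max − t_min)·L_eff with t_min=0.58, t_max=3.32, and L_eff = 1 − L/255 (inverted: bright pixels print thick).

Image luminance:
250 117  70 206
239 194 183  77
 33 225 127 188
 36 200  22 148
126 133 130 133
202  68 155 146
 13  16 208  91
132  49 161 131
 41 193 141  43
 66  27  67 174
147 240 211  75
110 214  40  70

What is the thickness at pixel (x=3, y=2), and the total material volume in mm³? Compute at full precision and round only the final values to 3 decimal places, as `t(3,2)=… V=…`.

span = t_max - t_min = 3.32 - 0.58 = 2.740
L(3,2) = 188, L_eff = 1 - 188/255 = 0.262745 (inverted)
t(3,2) = 3.32 - 2.740·0.262745 = 2.600
Σt over all 12·4 pixels = 593138/6375 ≈ 93.0412549
V = pitch²·Σt = 0.68²·593138/6375 = 43.022

t(3,2)=2.600 V=43.022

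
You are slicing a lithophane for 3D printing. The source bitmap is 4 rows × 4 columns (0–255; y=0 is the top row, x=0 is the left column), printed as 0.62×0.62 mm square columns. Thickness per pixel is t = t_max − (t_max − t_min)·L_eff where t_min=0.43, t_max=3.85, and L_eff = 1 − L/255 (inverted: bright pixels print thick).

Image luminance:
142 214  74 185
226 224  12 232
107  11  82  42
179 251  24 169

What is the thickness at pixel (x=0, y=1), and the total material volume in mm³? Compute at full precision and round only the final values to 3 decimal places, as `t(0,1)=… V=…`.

t(0,1)=3.461 V=13.853

span = t_max - t_min = 3.85 - 0.43 = 3.420
L(0,1) = 226, L_eff = 1 - 226/255 = 0.113725 (inverted)
t(0,1) = 3.85 - 3.420·0.113725 = 3.461
Σt over all 4·4 pixels = 76579/2125 ≈ 36.0371765
V = pitch²·Σt = 0.62²·76579/2125 = 13.853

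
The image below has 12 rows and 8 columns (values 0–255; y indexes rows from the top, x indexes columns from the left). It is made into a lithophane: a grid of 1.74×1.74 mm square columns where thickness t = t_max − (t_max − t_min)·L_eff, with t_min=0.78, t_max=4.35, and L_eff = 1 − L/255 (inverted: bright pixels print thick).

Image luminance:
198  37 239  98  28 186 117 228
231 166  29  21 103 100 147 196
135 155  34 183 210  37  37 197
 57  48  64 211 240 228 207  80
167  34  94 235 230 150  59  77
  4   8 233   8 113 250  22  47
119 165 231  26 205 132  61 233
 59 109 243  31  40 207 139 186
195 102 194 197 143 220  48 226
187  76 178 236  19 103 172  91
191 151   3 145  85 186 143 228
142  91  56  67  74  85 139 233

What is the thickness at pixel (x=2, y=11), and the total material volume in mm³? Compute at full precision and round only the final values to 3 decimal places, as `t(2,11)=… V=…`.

span = t_max - t_min = 4.35 - 0.78 = 3.570
L(2,11) = 56, L_eff = 1 - 56/255 = 0.780392 (inverted)
t(2,11) = 4.35 - 3.570·0.780392 = 1.564
Σt over all 12·8 pixels = 250.86
V = pitch²·Σt = 1.74²·250.86 = 759.504

t(2,11)=1.564 V=759.504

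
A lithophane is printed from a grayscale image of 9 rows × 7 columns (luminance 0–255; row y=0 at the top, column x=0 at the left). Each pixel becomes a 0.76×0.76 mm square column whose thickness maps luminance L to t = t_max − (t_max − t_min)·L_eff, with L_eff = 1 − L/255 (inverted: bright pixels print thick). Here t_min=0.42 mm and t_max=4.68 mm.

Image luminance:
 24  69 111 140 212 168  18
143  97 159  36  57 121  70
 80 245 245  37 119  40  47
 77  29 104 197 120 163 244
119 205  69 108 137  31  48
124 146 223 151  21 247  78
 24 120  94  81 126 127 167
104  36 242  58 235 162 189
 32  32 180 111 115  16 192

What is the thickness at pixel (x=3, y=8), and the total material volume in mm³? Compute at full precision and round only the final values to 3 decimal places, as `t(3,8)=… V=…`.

span = t_max - t_min = 4.68 - 0.42 = 4.260
L(3,8) = 111, L_eff = 1 - 111/255 = 0.564706 (inverted)
t(3,8) = 4.68 - 4.260·0.564706 = 2.274
Σt over all 9·7 pixels = 632317/4250 ≈ 148.7804706
V = pitch²·Σt = 0.76²·632317/4250 = 85.936

t(3,8)=2.274 V=85.936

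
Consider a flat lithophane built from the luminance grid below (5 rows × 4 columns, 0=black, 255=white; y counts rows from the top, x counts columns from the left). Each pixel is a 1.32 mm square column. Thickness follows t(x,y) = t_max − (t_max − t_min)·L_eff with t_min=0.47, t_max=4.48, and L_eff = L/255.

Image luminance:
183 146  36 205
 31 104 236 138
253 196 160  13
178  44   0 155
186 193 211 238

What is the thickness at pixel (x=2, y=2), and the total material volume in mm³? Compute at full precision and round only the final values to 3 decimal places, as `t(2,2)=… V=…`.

span = t_max - t_min = 4.48 - 0.47 = 4.010
L(2,2) = 160, L_eff = 160/255 = 0.627451
t(2,2) = 4.48 - 4.010·0.627451 = 1.964
Σt over all 5·4 pixels = 559747/12750 ≈ 43.9017255
V = pitch²·Σt = 1.32²·559747/12750 = 76.494

t(2,2)=1.964 V=76.494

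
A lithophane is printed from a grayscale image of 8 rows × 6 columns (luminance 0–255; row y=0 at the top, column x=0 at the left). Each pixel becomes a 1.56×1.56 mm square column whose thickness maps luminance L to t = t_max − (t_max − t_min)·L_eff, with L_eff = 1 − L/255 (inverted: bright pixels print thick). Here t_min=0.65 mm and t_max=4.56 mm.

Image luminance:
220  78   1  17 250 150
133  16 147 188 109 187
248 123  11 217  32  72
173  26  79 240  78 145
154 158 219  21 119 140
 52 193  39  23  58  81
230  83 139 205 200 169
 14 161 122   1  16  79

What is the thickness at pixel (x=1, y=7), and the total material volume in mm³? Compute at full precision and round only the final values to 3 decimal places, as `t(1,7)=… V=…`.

span = t_max - t_min = 4.56 - 0.65 = 3.910
L(1,7) = 161, L_eff = 1 - 161/255 = 0.368627 (inverted)
t(1,7) = 4.56 - 3.910·0.368627 = 3.119
Σt over all 8·6 pixels = 117.312
V = pitch²·Σt = 1.56²·117.312 = 285.490

t(1,7)=3.119 V=285.490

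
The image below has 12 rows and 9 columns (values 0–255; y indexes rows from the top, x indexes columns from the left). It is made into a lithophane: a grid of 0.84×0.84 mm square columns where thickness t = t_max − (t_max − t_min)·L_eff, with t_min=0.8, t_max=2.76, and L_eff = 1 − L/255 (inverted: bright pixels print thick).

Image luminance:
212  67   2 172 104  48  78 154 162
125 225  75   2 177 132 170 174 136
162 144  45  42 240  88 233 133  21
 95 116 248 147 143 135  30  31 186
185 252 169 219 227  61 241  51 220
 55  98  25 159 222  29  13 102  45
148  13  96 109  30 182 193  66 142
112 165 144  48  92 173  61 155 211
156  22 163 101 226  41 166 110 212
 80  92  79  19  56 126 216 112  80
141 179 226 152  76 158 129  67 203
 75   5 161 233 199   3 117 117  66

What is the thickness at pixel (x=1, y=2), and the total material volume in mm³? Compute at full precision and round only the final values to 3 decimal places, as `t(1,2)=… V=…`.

t(1,2)=1.907 V=133.264

span = t_max - t_min = 2.76 - 0.8 = 1.960
L(1,2) = 144, L_eff = 1 - 144/255 = 0.435294 (inverted)
t(1,2) = 2.76 - 1.960·0.435294 = 1.907
Σt over all 12·9 pixels = 1204019/6375 ≈ 188.8657255
V = pitch²·Σt = 0.84²·1204019/6375 = 133.264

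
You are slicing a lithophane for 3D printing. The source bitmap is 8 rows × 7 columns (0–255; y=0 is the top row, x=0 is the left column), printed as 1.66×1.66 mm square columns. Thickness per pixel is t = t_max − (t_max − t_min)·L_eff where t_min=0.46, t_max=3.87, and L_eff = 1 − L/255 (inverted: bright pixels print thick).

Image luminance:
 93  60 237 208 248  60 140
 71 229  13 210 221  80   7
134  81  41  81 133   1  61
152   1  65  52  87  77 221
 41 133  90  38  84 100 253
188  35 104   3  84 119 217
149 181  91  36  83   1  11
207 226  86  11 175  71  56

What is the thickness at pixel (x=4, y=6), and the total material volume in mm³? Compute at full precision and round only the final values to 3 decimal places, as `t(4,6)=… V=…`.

span = t_max - t_min = 3.87 - 0.46 = 3.410
L(4,6) = 83, L_eff = 1 - 83/255 = 0.674510 (inverted)
t(4,6) = 3.87 - 3.410·0.674510 = 1.570
Σt over all 8·7 pixels = 893799/8500 ≈ 105.1528235
V = pitch²·Σt = 1.66²·893799/8500 = 289.759

t(4,6)=1.570 V=289.759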